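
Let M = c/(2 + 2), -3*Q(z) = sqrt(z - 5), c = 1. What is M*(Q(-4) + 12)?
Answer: 3 - I/4 ≈ 3.0 - 0.25*I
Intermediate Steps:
Q(z) = -sqrt(-5 + z)/3 (Q(z) = -sqrt(z - 5)/3 = -sqrt(-5 + z)/3)
M = 1/4 (M = 1/(2 + 2) = 1/4 ≈ 0.25000)
M*(Q(-4) + 12) = (-sqrt(-5 - 4)/3 + 12)/4 = (-I + 12)/4 = (12 - I)/4 = 3 - I/4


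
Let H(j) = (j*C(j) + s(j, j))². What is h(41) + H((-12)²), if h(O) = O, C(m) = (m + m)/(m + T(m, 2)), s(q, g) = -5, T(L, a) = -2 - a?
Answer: 103947474/1225 ≈ 84855.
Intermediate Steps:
C(m) = 2*m/(-4 + m) (C(m) = (m + m)/(m + (-2 - 1*2)) = (2*m)/(m + (-2 - 2)) = (2*m)/(m - 4) = (2*m)/(-4 + m) = 2*m/(-4 + m))
H(j) = (-5 + 2*j²/(-4 + j))² (H(j) = (j*(2*j/(-4 + j)) - 5)² = (2*j²/(-4 + j) - 5)² = (-5 + 2*j²/(-4 + j))²)
h(41) + H((-12)²) = 41 + (20 - 5*(-12)² + 2*((-12)²)²)²/(-4 + (-12)²)² = 41 + (20 - 5*144 + 2*144²)²/(-4 + 144)² = 41 + (20 - 720 + 2*20736)²/140² = 41 + (20 - 720 + 41472)²/19600 = 41 + (1/19600)*40772² = 41 + (1/19600)*1662355984 = 41 + 103897249/1225 = 103947474/1225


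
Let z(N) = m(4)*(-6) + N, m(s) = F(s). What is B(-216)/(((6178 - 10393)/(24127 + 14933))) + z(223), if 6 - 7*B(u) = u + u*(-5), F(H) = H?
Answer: 375095/281 ≈ 1334.9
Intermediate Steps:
m(s) = s
B(u) = 6/7 + 4*u/7 (B(u) = 6/7 - (u + u*(-5))/7 = 6/7 - (u - 5*u)/7 = 6/7 - (-4)*u/7 = 6/7 + 4*u/7)
z(N) = -24 + N (z(N) = 4*(-6) + N = -24 + N)
B(-216)/(((6178 - 10393)/(24127 + 14933))) + z(223) = (6/7 + (4/7)*(-216))/(((6178 - 10393)/(24127 + 14933))) + (-24 + 223) = (6/7 - 864/7)/((-4215/39060)) + 199 = -858/(7*((-4215*1/39060))) + 199 = -858/(7*(-281/2604)) + 199 = -858/7*(-2604/281) + 199 = 319176/281 + 199 = 375095/281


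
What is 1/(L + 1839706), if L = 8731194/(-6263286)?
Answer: 1043881/1920432683787 ≈ 5.4357e-7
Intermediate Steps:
L = -1455199/1043881 (L = 8731194*(-1/6263286) = -1455199/1043881 ≈ -1.3940)
1/(L + 1839706) = 1/(-1455199/1043881 + 1839706) = 1/(1920432683787/1043881) = 1043881/1920432683787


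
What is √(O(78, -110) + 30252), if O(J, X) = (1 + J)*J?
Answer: 51*√14 ≈ 190.82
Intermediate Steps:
O(J, X) = J*(1 + J)
√(O(78, -110) + 30252) = √(78*(1 + 78) + 30252) = √(78*79 + 30252) = √(6162 + 30252) = √36414 = 51*√14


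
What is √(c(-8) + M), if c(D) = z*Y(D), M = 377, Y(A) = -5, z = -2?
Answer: 3*√43 ≈ 19.672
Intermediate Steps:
c(D) = 10 (c(D) = -2*(-5) = 10)
√(c(-8) + M) = √(10 + 377) = √387 = 3*√43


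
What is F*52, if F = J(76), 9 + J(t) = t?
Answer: 3484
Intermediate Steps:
J(t) = -9 + t
F = 67 (F = -9 + 76 = 67)
F*52 = 67*52 = 3484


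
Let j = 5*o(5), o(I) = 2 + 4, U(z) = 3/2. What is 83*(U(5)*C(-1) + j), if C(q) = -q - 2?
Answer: 4731/2 ≈ 2365.5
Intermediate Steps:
U(z) = 3/2 (U(z) = 3*(½) = 3/2)
C(q) = -2 - q
o(I) = 6
j = 30 (j = 5*6 = 30)
83*(U(5)*C(-1) + j) = 83*(3*(-2 - 1*(-1))/2 + 30) = 83*(3*(-2 + 1)/2 + 30) = 83*((3/2)*(-1) + 30) = 83*(-3/2 + 30) = 83*(57/2) = 4731/2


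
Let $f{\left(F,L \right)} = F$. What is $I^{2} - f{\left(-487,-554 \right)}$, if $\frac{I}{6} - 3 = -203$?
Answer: $1440487$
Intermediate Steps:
$I = -1200$ ($I = 18 + 6 \left(-203\right) = 18 - 1218 = -1200$)
$I^{2} - f{\left(-487,-554 \right)} = \left(-1200\right)^{2} - -487 = 1440000 + 487 = 1440487$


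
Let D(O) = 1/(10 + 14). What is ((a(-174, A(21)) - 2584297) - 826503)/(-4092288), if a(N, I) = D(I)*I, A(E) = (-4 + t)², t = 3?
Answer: 81859199/98214912 ≈ 0.83347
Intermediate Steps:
D(O) = 1/24
A(E) = 1 (A(E) = (-4 + 3)² = (-1)² = 1)
a(N, I) = I/24
((a(-174, A(21)) - 2584297) - 826503)/(-4092288) = (((1/24)*1 - 2584297) - 826503)/(-4092288) = ((1/24 - 2584297) - 826503)*(-1/4092288) = (-62023127/24 - 826503)*(-1/4092288) = -81859199/24*(-1/4092288) = 81859199/98214912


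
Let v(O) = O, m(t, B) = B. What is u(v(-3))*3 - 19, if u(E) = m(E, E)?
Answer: -28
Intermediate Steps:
u(E) = E
u(v(-3))*3 - 19 = -3*3 - 19 = -9 - 19 = -28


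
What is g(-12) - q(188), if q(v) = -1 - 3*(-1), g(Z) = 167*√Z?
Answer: -2 + 334*I*√3 ≈ -2.0 + 578.5*I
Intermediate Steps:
q(v) = 2 (q(v) = -1 + 3 = 2)
g(-12) - q(188) = 167*√(-12) - 1*2 = 167*(2*I*√3) - 2 = 334*I*√3 - 2 = -2 + 334*I*√3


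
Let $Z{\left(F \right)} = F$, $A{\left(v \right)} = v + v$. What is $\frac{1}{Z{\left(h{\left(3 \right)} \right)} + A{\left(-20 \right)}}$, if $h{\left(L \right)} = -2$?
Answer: $- \frac{1}{42} \approx -0.02381$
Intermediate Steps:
$A{\left(v \right)} = 2 v$
$\frac{1}{Z{\left(h{\left(3 \right)} \right)} + A{\left(-20 \right)}} = \frac{1}{-2 + 2 \left(-20\right)} = \frac{1}{-2 - 40} = \frac{1}{-42} = - \frac{1}{42}$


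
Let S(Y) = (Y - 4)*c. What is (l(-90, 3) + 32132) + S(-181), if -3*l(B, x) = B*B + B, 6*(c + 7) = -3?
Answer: 61699/2 ≈ 30850.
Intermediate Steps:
c = -15/2 (c = -7 + (1/6)*(-3) = -7 - 1/2 = -15/2 ≈ -7.5000)
l(B, x) = -B/3 - B**2/3 (l(B, x) = -(B*B + B)/3 = -(B**2 + B)/3 = -(B + B**2)/3 = -B/3 - B**2/3)
S(Y) = 30 - 15*Y/2 (S(Y) = (Y - 4)*(-15/2) = (-4 + Y)*(-15/2) = 30 - 15*Y/2)
(l(-90, 3) + 32132) + S(-181) = (-1/3*(-90)*(1 - 90) + 32132) + (30 - 15/2*(-181)) = (-1/3*(-90)*(-89) + 32132) + (30 + 2715/2) = (-2670 + 32132) + 2775/2 = 29462 + 2775/2 = 61699/2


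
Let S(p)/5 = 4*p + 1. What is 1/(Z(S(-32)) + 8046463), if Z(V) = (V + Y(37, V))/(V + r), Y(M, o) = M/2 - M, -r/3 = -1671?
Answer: 8756/70454828721 ≈ 1.2428e-7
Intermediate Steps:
r = 5013 (r = -3*(-1671) = 5013)
S(p) = 5 + 20*p (S(p) = 5*(4*p + 1) = 5*(1 + 4*p) = 5 + 20*p)
Y(M, o) = -M/2 (Y(M, o) = M*(½) - M = M/2 - M = -M/2)
Z(V) = (-37/2 + V)/(5013 + V) (Z(V) = (V - ½*37)/(V + 5013) = (V - 37/2)/(5013 + V) = (-37/2 + V)/(5013 + V))
1/(Z(S(-32)) + 8046463) = 1/((-37/2 + (5 + 20*(-32)))/(5013 + (5 + 20*(-32))) + 8046463) = 1/((-37/2 + (5 - 640))/(5013 + (5 - 640)) + 8046463) = 1/((-37/2 - 635)/(5013 - 635) + 8046463) = 1/(-1307/2/4378 + 8046463) = 1/((1/4378)*(-1307/2) + 8046463) = 1/(-1307/8756 + 8046463) = 1/(70454828721/8756) = 8756/70454828721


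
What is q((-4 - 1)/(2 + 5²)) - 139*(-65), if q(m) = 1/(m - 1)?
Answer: 289093/32 ≈ 9034.2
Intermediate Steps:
q(m) = 1/(-1 + m)
q((-4 - 1)/(2 + 5²)) - 139*(-65) = 1/(-1 + (-4 - 1)/(2 + 5²)) - 139*(-65) = 1/(-1 - 5/(2 + 25)) + 9035 = 1/(-1 - 5/27) + 9035 = 1/(-32/27) + 9035 = -27/32 + 9035 = 289093/32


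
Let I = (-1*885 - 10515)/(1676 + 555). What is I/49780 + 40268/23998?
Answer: 5884023004/3506839739 ≈ 1.6779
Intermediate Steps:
I = -11400/2231 (I = (-885 - 10515)/2231 = -11400*1/2231 = -11400/2231 ≈ -5.1098)
I/49780 + 40268/23998 = -11400/2231/49780 + 40268/23998 = -11400/2231*1/49780 + 40268*(1/23998) = -30/292261 + 20134/11999 = 5884023004/3506839739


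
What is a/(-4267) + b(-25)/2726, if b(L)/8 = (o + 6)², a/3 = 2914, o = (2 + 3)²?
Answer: 4487002/5815921 ≈ 0.77150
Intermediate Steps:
o = 25 (o = 5² = 25)
a = 8742 (a = 3*2914 = 8742)
b(L) = 7688 (b(L) = 8*(25 + 6)² = 8*31² = 8*961 = 7688)
a/(-4267) + b(-25)/2726 = 8742/(-4267) + 7688/2726 = 8742*(-1/4267) + 7688*(1/2726) = -8742/4267 + 3844/1363 = 4487002/5815921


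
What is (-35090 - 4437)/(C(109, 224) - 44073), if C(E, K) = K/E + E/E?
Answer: 4308443/4803624 ≈ 0.89692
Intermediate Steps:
C(E, K) = 1 + K/E (C(E, K) = K/E + 1 = 1 + K/E)
(-35090 - 4437)/(C(109, 224) - 44073) = (-35090 - 4437)/((109 + 224)/109 - 44073) = -39527/((1/109)*333 - 44073) = -39527/(333/109 - 44073) = -39527/(-4803624/109) = -39527*(-109/4803624) = 4308443/4803624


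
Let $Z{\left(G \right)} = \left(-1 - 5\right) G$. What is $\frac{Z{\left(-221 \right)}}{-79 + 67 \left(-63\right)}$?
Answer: $- \frac{663}{2150} \approx -0.30837$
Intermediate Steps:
$Z{\left(G \right)} = - 6 G$
$\frac{Z{\left(-221 \right)}}{-79 + 67 \left(-63\right)} = \frac{\left(-6\right) \left(-221\right)}{-79 + 67 \left(-63\right)} = \frac{1326}{-79 - 4221} = \frac{1326}{-4300} = 1326 \left(- \frac{1}{4300}\right) = - \frac{663}{2150}$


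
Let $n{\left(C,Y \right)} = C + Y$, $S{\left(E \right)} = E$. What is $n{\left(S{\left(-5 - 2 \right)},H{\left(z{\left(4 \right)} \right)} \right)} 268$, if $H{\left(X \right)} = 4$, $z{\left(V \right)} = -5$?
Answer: $-804$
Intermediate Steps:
$n{\left(S{\left(-5 - 2 \right)},H{\left(z{\left(4 \right)} \right)} \right)} 268 = \left(\left(-5 - 2\right) + 4\right) 268 = \left(-7 + 4\right) 268 = \left(-3\right) 268 = -804$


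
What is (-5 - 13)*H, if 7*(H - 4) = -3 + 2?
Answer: -486/7 ≈ -69.429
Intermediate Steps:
H = 27/7 (H = 4 + (-3 + 2)/7 = 4 + (1/7)*(-1) = 4 - 1/7 = 27/7 ≈ 3.8571)
(-5 - 13)*H = (-5 - 13)*(27/7) = -18*27/7 = -486/7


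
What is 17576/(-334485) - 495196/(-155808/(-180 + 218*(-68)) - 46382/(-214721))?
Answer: -66703074593970077042/1427881557141945 ≈ -46715.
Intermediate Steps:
17576/(-334485) - 495196/(-155808/(-180 + 218*(-68)) - 46382/(-214721)) = 17576*(-1/334485) - 495196/(-155808/(-180 - 14824) - 46382*(-1/214721)) = -17576/334485 - 495196/(-155808/(-15004) + 46382/214721) = -17576/334485 - 495196/(-155808*(-1/15004) + 46382/214721) = -17576/334485 - 495196/(38952/3751 + 46382/214721) = -17576/334485 - 495196/8537791274/805418471 = -17576/334485 - 495196*805418471/8537791274 = -17576/334485 - 199420002582658/4268895637 = -66703074593970077042/1427881557141945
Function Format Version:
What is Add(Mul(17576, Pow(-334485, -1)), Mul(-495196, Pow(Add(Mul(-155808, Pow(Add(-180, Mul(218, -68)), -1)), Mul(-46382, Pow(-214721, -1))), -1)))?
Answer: Rational(-66703074593970077042, 1427881557141945) ≈ -46715.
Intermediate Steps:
Add(Mul(17576, Pow(-334485, -1)), Mul(-495196, Pow(Add(Mul(-155808, Pow(Add(-180, Mul(218, -68)), -1)), Mul(-46382, Pow(-214721, -1))), -1))) = Add(Mul(17576, Rational(-1, 334485)), Mul(-495196, Pow(Add(Mul(-155808, Pow(Add(-180, -14824), -1)), Mul(-46382, Rational(-1, 214721))), -1))) = Add(Rational(-17576, 334485), Mul(-495196, Pow(Add(Mul(-155808, Pow(-15004, -1)), Rational(46382, 214721)), -1))) = Add(Rational(-17576, 334485), Mul(-495196, Pow(Add(Mul(-155808, Rational(-1, 15004)), Rational(46382, 214721)), -1))) = Add(Rational(-17576, 334485), Mul(-495196, Pow(Add(Rational(38952, 3751), Rational(46382, 214721)), -1))) = Add(Rational(-17576, 334485), Mul(-495196, Pow(Rational(8537791274, 805418471), -1))) = Add(Rational(-17576, 334485), Mul(-495196, Rational(805418471, 8537791274))) = Add(Rational(-17576, 334485), Rational(-199420002582658, 4268895637)) = Rational(-66703074593970077042, 1427881557141945)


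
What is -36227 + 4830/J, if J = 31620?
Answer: -38183097/1054 ≈ -36227.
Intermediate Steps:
-36227 + 4830/J = -36227 + 4830/31620 = -36227 + 4830*(1/31620) = -36227 + 161/1054 = -38183097/1054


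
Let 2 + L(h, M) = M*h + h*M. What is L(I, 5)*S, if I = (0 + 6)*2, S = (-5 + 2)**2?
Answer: 1062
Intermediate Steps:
S = 9 (S = (-3)**2 = 9)
I = 12 (I = 6*2 = 12)
L(h, M) = -2 + 2*M*h (L(h, M) = -2 + (M*h + h*M) = -2 + (M*h + M*h) = -2 + 2*M*h)
L(I, 5)*S = (-2 + 2*5*12)*9 = (-2 + 120)*9 = 118*9 = 1062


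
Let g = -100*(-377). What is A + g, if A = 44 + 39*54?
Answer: 39850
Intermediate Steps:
A = 2150 (A = 44 + 2106 = 2150)
g = 37700
A + g = 2150 + 37700 = 39850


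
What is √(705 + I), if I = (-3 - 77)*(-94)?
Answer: 5*√329 ≈ 90.692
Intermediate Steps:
I = 7520 (I = -80*(-94) = 7520)
√(705 + I) = √(705 + 7520) = √8225 = 5*√329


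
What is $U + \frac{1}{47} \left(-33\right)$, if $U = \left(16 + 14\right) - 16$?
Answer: $\frac{625}{47} \approx 13.298$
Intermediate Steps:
$U = 14$ ($U = 30 - 16 = 14$)
$U + \frac{1}{47} \left(-33\right) = 14 + \frac{1}{47} \left(-33\right) = 14 - \frac{33}{47} = \frac{625}{47}$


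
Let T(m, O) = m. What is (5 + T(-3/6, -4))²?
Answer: 81/4 ≈ 20.250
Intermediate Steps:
(5 + T(-3/6, -4))² = (5 - 3/6)² = (5 - 3*⅙)² = (5 - ½)² = (9/2)² = 81/4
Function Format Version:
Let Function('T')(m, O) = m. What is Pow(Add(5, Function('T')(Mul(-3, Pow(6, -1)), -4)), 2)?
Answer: Rational(81, 4) ≈ 20.250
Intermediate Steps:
Pow(Add(5, Function('T')(Mul(-3, Pow(6, -1)), -4)), 2) = Pow(Add(5, Mul(-3, Pow(6, -1))), 2) = Pow(Add(5, Mul(-3, Rational(1, 6))), 2) = Pow(Add(5, Rational(-1, 2)), 2) = Pow(Rational(9, 2), 2) = Rational(81, 4)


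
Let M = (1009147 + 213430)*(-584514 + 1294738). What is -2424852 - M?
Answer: -868305952100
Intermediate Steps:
M = 868303527248 (M = 1222577*710224 = 868303527248)
-2424852 - M = -2424852 - 1*868303527248 = -2424852 - 868303527248 = -868305952100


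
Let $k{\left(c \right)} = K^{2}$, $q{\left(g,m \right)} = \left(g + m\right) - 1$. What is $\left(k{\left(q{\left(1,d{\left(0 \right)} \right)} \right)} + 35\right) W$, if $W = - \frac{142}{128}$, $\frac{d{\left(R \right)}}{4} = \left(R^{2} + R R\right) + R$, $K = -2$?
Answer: $- \frac{2769}{64} \approx -43.266$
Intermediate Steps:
$d{\left(R \right)} = 4 R + 8 R^{2}$ ($d{\left(R \right)} = 4 \left(\left(R^{2} + R R\right) + R\right) = 4 \left(\left(R^{2} + R^{2}\right) + R\right) = 4 \left(2 R^{2} + R\right) = 4 \left(R + 2 R^{2}\right) = 4 R + 8 R^{2}$)
$q{\left(g,m \right)} = -1 + g + m$
$k{\left(c \right)} = 4$ ($k{\left(c \right)} = \left(-2\right)^{2} = 4$)
$W = - \frac{71}{64}$ ($W = \left(-142\right) \frac{1}{128} = - \frac{71}{64} \approx -1.1094$)
$\left(k{\left(q{\left(1,d{\left(0 \right)} \right)} \right)} + 35\right) W = \left(4 + 35\right) \left(- \frac{71}{64}\right) = 39 \left(- \frac{71}{64}\right) = - \frac{2769}{64}$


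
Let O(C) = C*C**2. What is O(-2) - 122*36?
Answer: -4400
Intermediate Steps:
O(C) = C**3
O(-2) - 122*36 = (-2)**3 - 122*36 = -8 - 4392 = -4400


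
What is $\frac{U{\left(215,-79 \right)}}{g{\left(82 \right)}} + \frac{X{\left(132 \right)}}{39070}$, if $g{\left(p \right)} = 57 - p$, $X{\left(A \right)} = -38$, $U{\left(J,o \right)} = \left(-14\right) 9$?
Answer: $\frac{492187}{97675} \approx 5.039$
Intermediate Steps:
$U{\left(J,o \right)} = -126$
$\frac{U{\left(215,-79 \right)}}{g{\left(82 \right)}} + \frac{X{\left(132 \right)}}{39070} = - \frac{126}{57 - 82} - \frac{38}{39070} = - \frac{126}{57 - 82} - \frac{19}{19535} = - \frac{126}{-25} - \frac{19}{19535} = \left(-126\right) \left(- \frac{1}{25}\right) - \frac{19}{19535} = \frac{126}{25} - \frac{19}{19535} = \frac{492187}{97675}$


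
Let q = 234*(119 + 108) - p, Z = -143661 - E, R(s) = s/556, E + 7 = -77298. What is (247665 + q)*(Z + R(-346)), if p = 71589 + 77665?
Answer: -2795276828589/278 ≈ -1.0055e+10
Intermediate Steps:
E = -77305 (E = -7 - 77298 = -77305)
R(s) = s/556 (R(s) = s*(1/556) = s/556)
Z = -66356 (Z = -143661 - 1*(-77305) = -143661 + 77305 = -66356)
p = 149254
q = -96136 (q = 234*(119 + 108) - 1*149254 = 234*227 - 149254 = 53118 - 149254 = -96136)
(247665 + q)*(Z + R(-346)) = (247665 - 96136)*(-66356 + (1/556)*(-346)) = 151529*(-66356 - 173/278) = 151529*(-18447141/278) = -2795276828589/278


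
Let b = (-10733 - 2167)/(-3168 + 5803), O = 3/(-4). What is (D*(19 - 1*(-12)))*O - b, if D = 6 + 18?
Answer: -291486/527 ≈ -553.10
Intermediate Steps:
D = 24
O = -¾ (O = 3*(-¼) = -¾ ≈ -0.75000)
b = -2580/527 (b = -12900/2635 = -12900*1/2635 = -2580/527 ≈ -4.8956)
(D*(19 - 1*(-12)))*O - b = (24*(19 - 1*(-12)))*(-¾) - 1*(-2580/527) = (24*(19 + 12))*(-¾) + 2580/527 = (24*31)*(-¾) + 2580/527 = 744*(-¾) + 2580/527 = -558 + 2580/527 = -291486/527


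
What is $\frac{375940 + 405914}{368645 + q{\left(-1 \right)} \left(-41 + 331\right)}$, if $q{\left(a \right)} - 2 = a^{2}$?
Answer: $\frac{781854}{369515} \approx 2.1159$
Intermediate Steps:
$q{\left(a \right)} = 2 + a^{2}$
$\frac{375940 + 405914}{368645 + q{\left(-1 \right)} \left(-41 + 331\right)} = \frac{375940 + 405914}{368645 + \left(2 + \left(-1\right)^{2}\right) \left(-41 + 331\right)} = \frac{781854}{368645 + \left(2 + 1\right) 290} = \frac{781854}{368645 + 3 \cdot 290} = \frac{781854}{368645 + 870} = \frac{781854}{369515}$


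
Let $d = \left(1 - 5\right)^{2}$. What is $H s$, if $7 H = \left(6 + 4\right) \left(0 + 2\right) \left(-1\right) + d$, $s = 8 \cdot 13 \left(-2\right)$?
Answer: $\frac{832}{7} \approx 118.86$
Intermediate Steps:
$d = 16$ ($d = \left(-4\right)^{2} = 16$)
$s = -208$ ($s = 104 \left(-2\right) = -208$)
$H = - \frac{4}{7}$ ($H = \frac{\left(6 + 4\right) \left(0 + 2\right) \left(-1\right) + 16}{7} = \frac{10 \cdot 2 \left(-1\right) + 16}{7} = \frac{20 \left(-1\right) + 16}{7} = \frac{-20 + 16}{7} = \frac{1}{7} \left(-4\right) = - \frac{4}{7} \approx -0.57143$)
$H s = \left(- \frac{4}{7}\right) \left(-208\right) = \frac{832}{7}$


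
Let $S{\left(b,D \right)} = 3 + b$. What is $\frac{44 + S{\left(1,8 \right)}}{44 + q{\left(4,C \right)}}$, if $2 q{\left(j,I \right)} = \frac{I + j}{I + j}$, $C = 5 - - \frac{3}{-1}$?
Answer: $\frac{96}{89} \approx 1.0787$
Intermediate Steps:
$C = 2$ ($C = 5 - \left(-3\right) \left(-1\right) = 5 - 3 = 2$)
$q{\left(j,I \right)} = \frac{1}{2}$ ($q{\left(j,I \right)} = \frac{\left(I + j\right) \frac{1}{I + j}}{2} = \frac{1}{2} \cdot 1 = \frac{1}{2}$)
$\frac{44 + S{\left(1,8 \right)}}{44 + q{\left(4,C \right)}} = \frac{44 + \left(3 + 1\right)}{44 + \frac{1}{2}} = \frac{44 + 4}{\frac{89}{2}} = \frac{2}{89} \cdot 48 = \frac{96}{89}$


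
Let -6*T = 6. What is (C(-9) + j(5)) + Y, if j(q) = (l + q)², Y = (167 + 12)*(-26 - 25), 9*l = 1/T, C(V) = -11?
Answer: -738404/81 ≈ -9116.1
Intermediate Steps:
T = -1 (T = -⅙*6 = -1)
l = -⅑ (l = (⅑)/(-1) = (⅑)*(-1) = -⅑ ≈ -0.11111)
Y = -9129 (Y = 179*(-51) = -9129)
j(q) = (-⅑ + q)²
(C(-9) + j(5)) + Y = (-11 + (-1 + 9*5)²/81) - 9129 = (-11 + (-1 + 45)²/81) - 9129 = (-11 + (1/81)*44²) - 9129 = (-11 + (1/81)*1936) - 9129 = (-11 + 1936/81) - 9129 = 1045/81 - 9129 = -738404/81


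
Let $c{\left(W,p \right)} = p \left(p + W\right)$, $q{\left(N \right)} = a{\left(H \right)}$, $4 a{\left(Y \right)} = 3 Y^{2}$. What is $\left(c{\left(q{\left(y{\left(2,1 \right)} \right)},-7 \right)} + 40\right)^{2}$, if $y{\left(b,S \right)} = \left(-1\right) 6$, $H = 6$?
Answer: $10000$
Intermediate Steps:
$y{\left(b,S \right)} = -6$
$a{\left(Y \right)} = \frac{3 Y^{2}}{4}$
$q{\left(N \right)} = 27$ ($q{\left(N \right)} = \frac{3 \cdot 6^{2}}{4} = \frac{3}{4} \cdot 36 = 27$)
$c{\left(W,p \right)} = p \left(W + p\right)$
$\left(c{\left(q{\left(y{\left(2,1 \right)} \right)},-7 \right)} + 40\right)^{2} = \left(- 7 \left(27 - 7\right) + 40\right)^{2} = \left(\left(-7\right) 20 + 40\right)^{2} = \left(-140 + 40\right)^{2} = \left(-100\right)^{2} = 10000$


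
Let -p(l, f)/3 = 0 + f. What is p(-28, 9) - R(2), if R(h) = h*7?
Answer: -41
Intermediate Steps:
p(l, f) = -3*f (p(l, f) = -3*(0 + f) = -3*f)
R(h) = 7*h
p(-28, 9) - R(2) = -3*9 - 7*2 = -27 - 1*14 = -27 - 14 = -41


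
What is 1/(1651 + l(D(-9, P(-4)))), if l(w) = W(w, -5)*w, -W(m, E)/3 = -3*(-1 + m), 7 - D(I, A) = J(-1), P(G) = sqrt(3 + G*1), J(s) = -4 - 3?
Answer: 1/3289 ≈ 0.00030404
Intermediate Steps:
J(s) = -7
P(G) = sqrt(3 + G)
D(I, A) = 14 (D(I, A) = 7 - 1*(-7) = 7 + 7 = 14)
W(m, E) = -9 + 9*m (W(m, E) = -(-9)*(-1 + m) = -3*(3 - 3*m) = -9 + 9*m)
l(w) = w*(-9 + 9*w) (l(w) = (-9 + 9*w)*w = w*(-9 + 9*w))
1/(1651 + l(D(-9, P(-4)))) = 1/(1651 + 9*14*(-1 + 14)) = 1/(1651 + 9*14*13) = 1/(1651 + 1638) = 1/3289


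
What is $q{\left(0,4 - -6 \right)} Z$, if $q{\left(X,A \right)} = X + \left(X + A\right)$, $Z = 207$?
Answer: $2070$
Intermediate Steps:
$q{\left(X,A \right)} = A + 2 X$ ($q{\left(X,A \right)} = X + \left(A + X\right) = A + 2 X$)
$q{\left(0,4 - -6 \right)} Z = \left(\left(4 - -6\right) + 2 \cdot 0\right) 207 = \left(\left(4 + 6\right) + 0\right) 207 = \left(10 + 0\right) 207 = 10 \cdot 207 = 2070$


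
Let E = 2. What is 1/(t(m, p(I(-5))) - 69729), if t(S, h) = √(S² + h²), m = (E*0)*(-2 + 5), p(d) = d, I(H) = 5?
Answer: -1/69724 ≈ -1.4342e-5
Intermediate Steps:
m = 0 (m = (2*0)*(-2 + 5) = 0*3 = 0)
1/(t(m, p(I(-5))) - 69729) = 1/(√(0² + 5²) - 69729) = 1/(√(0 + 25) - 69729) = 1/(√25 - 69729) = 1/(5 - 69729) = 1/(-69724) = -1/69724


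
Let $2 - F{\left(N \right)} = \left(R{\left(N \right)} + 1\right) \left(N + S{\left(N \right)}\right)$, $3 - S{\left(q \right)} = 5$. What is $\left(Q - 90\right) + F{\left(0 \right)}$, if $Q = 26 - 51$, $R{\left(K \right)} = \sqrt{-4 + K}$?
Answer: $-111 + 4 i \approx -111.0 + 4.0 i$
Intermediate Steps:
$S{\left(q \right)} = -2$ ($S{\left(q \right)} = 3 - 5 = -2$)
$F{\left(N \right)} = 2 - \left(1 + \sqrt{-4 + N}\right) \left(-2 + N\right)$ ($F{\left(N \right)} = 2 - \left(\sqrt{-4 + N} + 1\right) \left(N - 2\right) = 2 - \left(1 + \sqrt{-4 + N}\right) \left(-2 + N\right)$)
$Q = -25$
$\left(Q - 90\right) + F{\left(0 \right)} = \left(-25 - 90\right) + \left(4 - 0 + 2 \sqrt{-4 + 0} - 0 \sqrt{-4 + 0}\right) = -115 + \left(4 + 0 + 2 \sqrt{-4} - 0 \sqrt{-4}\right) = -115 + \left(4 + 0 + 2 \cdot 2 i - 0 \cdot 2 i\right) = -115 + \left(4 + 0 + 4 i + 0\right) = -115 + \left(4 + 4 i\right) = -111 + 4 i$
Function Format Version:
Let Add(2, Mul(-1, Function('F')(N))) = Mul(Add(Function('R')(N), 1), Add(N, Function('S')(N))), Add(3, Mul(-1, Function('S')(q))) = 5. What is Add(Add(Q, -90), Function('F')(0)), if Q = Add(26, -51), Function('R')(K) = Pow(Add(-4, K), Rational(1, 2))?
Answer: Add(-111, Mul(4, I)) ≈ Add(-111.00, Mul(4.0000, I))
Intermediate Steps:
Function('S')(q) = -2 (Function('S')(q) = Add(3, Mul(-1, 5)) = Add(3, -5) = -2)
Function('F')(N) = Add(2, Mul(-1, Add(1, Pow(Add(-4, N), Rational(1, 2))), Add(-2, N))) (Function('F')(N) = Add(2, Mul(-1, Mul(Add(Pow(Add(-4, N), Rational(1, 2)), 1), Add(N, -2)))) = Add(2, Mul(-1, Mul(Add(1, Pow(Add(-4, N), Rational(1, 2))), Add(-2, N)))) = Add(2, Mul(-1, Add(1, Pow(Add(-4, N), Rational(1, 2))), Add(-2, N))))
Q = -25
Add(Add(Q, -90), Function('F')(0)) = Add(Add(-25, -90), Add(4, Mul(-1, 0), Mul(2, Pow(Add(-4, 0), Rational(1, 2))), Mul(-1, 0, Pow(Add(-4, 0), Rational(1, 2))))) = Add(-115, Add(4, 0, Mul(2, Pow(-4, Rational(1, 2))), Mul(-1, 0, Pow(-4, Rational(1, 2))))) = Add(-115, Add(4, 0, Mul(2, Mul(2, I)), Mul(-1, 0, Mul(2, I)))) = Add(-115, Add(4, 0, Mul(4, I), 0)) = Add(-115, Add(4, Mul(4, I))) = Add(-111, Mul(4, I))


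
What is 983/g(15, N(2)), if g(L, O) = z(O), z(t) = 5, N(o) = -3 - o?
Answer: 983/5 ≈ 196.60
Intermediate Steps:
g(L, O) = 5
983/g(15, N(2)) = 983/5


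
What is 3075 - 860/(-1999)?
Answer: 6147785/1999 ≈ 3075.4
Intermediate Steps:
3075 - 860/(-1999) = 3075 - 860*(-1)/1999 = 3075 - 1*(-860/1999) = 3075 + 860/1999 = 6147785/1999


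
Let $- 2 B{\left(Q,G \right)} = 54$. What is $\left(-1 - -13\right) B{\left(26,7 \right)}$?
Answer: $-324$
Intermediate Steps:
$B{\left(Q,G \right)} = -27$ ($B{\left(Q,G \right)} = \left(- \frac{1}{2}\right) 54 = -27$)
$\left(-1 - -13\right) B{\left(26,7 \right)} = \left(-1 - -13\right) \left(-27\right) = \left(-1 + 13\right) \left(-27\right) = 12 \left(-27\right) = -324$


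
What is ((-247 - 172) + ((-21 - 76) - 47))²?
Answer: 316969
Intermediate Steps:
((-247 - 172) + ((-21 - 76) - 47))² = (-419 + (-97 - 47))² = (-419 - 144)² = (-563)² = 316969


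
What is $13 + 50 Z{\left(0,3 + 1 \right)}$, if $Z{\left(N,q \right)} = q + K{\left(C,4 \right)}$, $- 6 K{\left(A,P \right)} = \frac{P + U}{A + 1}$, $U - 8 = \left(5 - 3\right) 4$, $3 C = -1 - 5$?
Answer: $\frac{1139}{3} \approx 379.67$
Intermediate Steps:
$C = -2$ ($C = \frac{-1 - 5}{3} = \frac{1}{3} \left(-6\right) = -2$)
$U = 16$ ($U = 8 + \left(5 - 3\right) 4 = 8 + 2 \cdot 4 = 8 + 8 = 16$)
$K{\left(A,P \right)} = - \frac{16 + P}{6 \left(1 + A\right)}$ ($K{\left(A,P \right)} = - \frac{\left(P + 16\right) \frac{1}{A + 1}}{6} = - \frac{\left(16 + P\right) \frac{1}{1 + A}}{6} = - \frac{\frac{1}{1 + A} \left(16 + P\right)}{6} = - \frac{16 + P}{6 \left(1 + A\right)}$)
$Z{\left(N,q \right)} = \frac{10}{3} + q$ ($Z{\left(N,q \right)} = q + \frac{-16 - 4}{6 \left(1 - 2\right)} = q + \frac{-16 - 4}{6 \left(-1\right)} = q + \frac{1}{6} \left(-1\right) \left(-20\right) = q + \frac{10}{3} = \frac{10}{3} + q$)
$13 + 50 Z{\left(0,3 + 1 \right)} = 13 + 50 \left(\frac{10}{3} + \left(3 + 1\right)\right) = 13 + 50 \left(\frac{10}{3} + 4\right) = 13 + 50 \cdot \frac{22}{3} = 13 + \frac{1100}{3} = \frac{1139}{3}$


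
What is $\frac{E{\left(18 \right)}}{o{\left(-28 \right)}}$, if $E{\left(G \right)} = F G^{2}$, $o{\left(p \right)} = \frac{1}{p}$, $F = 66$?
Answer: $-598752$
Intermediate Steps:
$E{\left(G \right)} = 66 G^{2}$
$\frac{E{\left(18 \right)}}{o{\left(-28 \right)}} = \frac{66 \cdot 18^{2}}{\frac{1}{-28}} = \frac{66 \cdot 324}{- \frac{1}{28}} = 21384 \left(-28\right) = -598752$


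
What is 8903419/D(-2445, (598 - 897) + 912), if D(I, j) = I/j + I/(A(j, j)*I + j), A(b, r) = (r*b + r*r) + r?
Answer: -16373463950141858/7335031785 ≈ -2.2322e+6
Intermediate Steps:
A(b, r) = r + r² + b*r (A(b, r) = (b*r + r²) + r = (r² + b*r) + r = r + r² + b*r)
D(I, j) = I/j + I/(j + I*j*(1 + 2*j)) (D(I, j) = I/j + I/((j*(1 + j + j))*I + j) = I/j + I/((j*(1 + 2*j))*I + j) = I/j + I/(I*j*(1 + 2*j) + j) = I/j + I/(j + I*j*(1 + 2*j)))
8903419/D(-2445, (598 - 897) + 912) = 8903419/((-2445*(2 - 2445*(1 + 2*((598 - 897) + 912)))/(((598 - 897) + 912)*(1 - 2445*(1 + 2*((598 - 897) + 912)))))) = 8903419/((-2445*(2 - 2445*(1 + 2*(-299 + 912)))/((-299 + 912)*(1 - 2445*(1 + 2*(-299 + 912)))))) = 8903419/((-2445*(2 - 2445*(1 + 2*613))/(613*(1 - 2445*(1 + 2*613))))) = 8903419/((-2445*1/613*(2 - 2445*(1 + 1226))/(1 - 2445*(1 + 1226)))) = 8903419/((-2445*1/613*(2 - 2445*1227)/(1 - 2445*1227))) = 8903419/((-2445*1/613*(2 - 3000015)/(1 - 3000015))) = 8903419/((-2445*1/613*(-3000013)/(-3000014))) = 8903419/((-2445*1/613*(-1/3000014)*(-3000013))) = 8903419/(-7335031785/1839008582) = 8903419*(-1839008582/7335031785) = -16373463950141858/7335031785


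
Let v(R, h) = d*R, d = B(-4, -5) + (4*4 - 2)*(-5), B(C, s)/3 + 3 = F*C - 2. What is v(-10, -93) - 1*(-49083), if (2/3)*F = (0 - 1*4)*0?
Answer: 49933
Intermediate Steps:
F = 0 (F = 3*((0 - 1*4)*0)/2 = 3*((0 - 4)*0)/2 = 3*(-4*0)/2 = (3/2)*0 = 0)
B(C, s) = -15 (B(C, s) = -9 + 3*(0*C - 2) = -9 + 3*(0 - 2) = -9 + 3*(-2) = -9 - 6 = -15)
d = -85 (d = -15 + (4*4 - 2)*(-5) = -15 + (16 - 2)*(-5) = -15 + 14*(-5) = -15 - 70 = -85)
v(R, h) = -85*R
v(-10, -93) - 1*(-49083) = -85*(-10) - 1*(-49083) = 850 + 49083 = 49933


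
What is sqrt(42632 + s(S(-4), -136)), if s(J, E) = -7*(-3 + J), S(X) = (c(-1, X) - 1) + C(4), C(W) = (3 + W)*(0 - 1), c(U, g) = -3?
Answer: sqrt(42730) ≈ 206.71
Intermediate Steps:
C(W) = -3 - W (C(W) = (3 + W)*(-1) = -3 - W)
S(X) = -11 (S(X) = (-3 - 1) + (-3 - 1*4) = -4 + (-3 - 4) = -4 - 7 = -11)
s(J, E) = 21 - 7*J
sqrt(42632 + s(S(-4), -136)) = sqrt(42632 + (21 - 7*(-11))) = sqrt(42632 + (21 + 77)) = sqrt(42632 + 98) = sqrt(42730)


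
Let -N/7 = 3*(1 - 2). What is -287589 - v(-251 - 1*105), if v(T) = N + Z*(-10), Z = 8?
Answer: -287530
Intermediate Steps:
N = 21 (N = -21*(1 - 2) = -21*(-1) = -7*(-3) = 21)
v(T) = -59 (v(T) = 21 + 8*(-10) = 21 - 80 = -59)
-287589 - v(-251 - 1*105) = -287589 - 1*(-59) = -287589 + 59 = -287530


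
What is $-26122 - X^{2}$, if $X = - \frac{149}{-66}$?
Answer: $- \frac{113809633}{4356} \approx -26127.0$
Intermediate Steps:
$X = \frac{149}{66}$ ($X = \left(-149\right) \left(- \frac{1}{66}\right) = \frac{149}{66} \approx 2.2576$)
$-26122 - X^{2} = -26122 - \left(\frac{149}{66}\right)^{2} = -26122 - \frac{22201}{4356} = - \frac{113809633}{4356}$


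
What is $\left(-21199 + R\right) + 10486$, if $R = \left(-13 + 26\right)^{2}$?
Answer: $-10544$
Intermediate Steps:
$R = 169$ ($R = 13^{2} = 169$)
$\left(-21199 + R\right) + 10486 = \left(-21199 + 169\right) + 10486 = -21030 + 10486 = -10544$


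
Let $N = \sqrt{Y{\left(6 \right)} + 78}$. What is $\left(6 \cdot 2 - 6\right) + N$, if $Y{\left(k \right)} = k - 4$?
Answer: $6 + 4 \sqrt{5} \approx 14.944$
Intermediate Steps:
$Y{\left(k \right)} = -4 + k$
$N = 4 \sqrt{5}$ ($N = \sqrt{\left(-4 + 6\right) + 78} = \sqrt{2 + 78} = \sqrt{80} = 4 \sqrt{5} \approx 8.9443$)
$\left(6 \cdot 2 - 6\right) + N = \left(6 \cdot 2 - 6\right) + 4 \sqrt{5} = \left(12 - 6\right) + 4 \sqrt{5} = 6 + 4 \sqrt{5}$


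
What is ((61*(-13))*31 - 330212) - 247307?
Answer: -602102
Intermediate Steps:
((61*(-13))*31 - 330212) - 247307 = (-793*31 - 330212) - 247307 = (-24583 - 330212) - 247307 = -354795 - 247307 = -602102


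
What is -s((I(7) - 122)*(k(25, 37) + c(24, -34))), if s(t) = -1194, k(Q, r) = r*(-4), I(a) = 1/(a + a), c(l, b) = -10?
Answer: 1194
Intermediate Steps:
I(a) = 1/(2*a)
k(Q, r) = -4*r
-s((I(7) - 122)*(k(25, 37) + c(24, -34))) = -1*(-1194) = 1194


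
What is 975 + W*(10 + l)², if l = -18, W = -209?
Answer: -12401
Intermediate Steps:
975 + W*(10 + l)² = 975 - 209*(10 - 18)² = 975 - 209*(-8)² = 975 - 209*64 = 975 - 13376 = -12401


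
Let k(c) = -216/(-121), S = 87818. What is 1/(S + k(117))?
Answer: 121/10626194 ≈ 1.1387e-5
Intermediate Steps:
k(c) = 216/121 (k(c) = -216*(-1/121) = 216/121)
1/(S + k(117)) = 1/(87818 + 216/121) = 1/(10626194/121) = 121/10626194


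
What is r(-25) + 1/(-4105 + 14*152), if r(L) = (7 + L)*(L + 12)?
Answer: 462617/1977 ≈ 234.00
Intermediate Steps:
r(L) = (7 + L)*(12 + L)
r(-25) + 1/(-4105 + 14*152) = (84 + (-25)² + 19*(-25)) + 1/(-4105 + 14*152) = (84 + 625 - 475) + 1/(-4105 + 2128) = 234 + 1/(-1977) = 234 - 1/1977 = 462617/1977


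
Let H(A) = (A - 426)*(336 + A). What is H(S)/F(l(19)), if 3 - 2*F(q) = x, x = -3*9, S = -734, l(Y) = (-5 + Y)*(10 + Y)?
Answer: 92336/3 ≈ 30779.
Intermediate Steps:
x = -27
H(A) = (-426 + A)*(336 + A)
F(q) = 15 (F(q) = 3/2 - 1/2*(-27) = 3/2 + 27/2 = 15)
H(S)/F(l(19)) = (-143136 + (-734)**2 - 90*(-734))/15 = (-143136 + 538756 + 66060)*(1/15) = 461680*(1/15) = 92336/3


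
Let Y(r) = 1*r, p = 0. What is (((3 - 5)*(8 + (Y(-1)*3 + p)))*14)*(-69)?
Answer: 9660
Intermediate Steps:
Y(r) = r
(((3 - 5)*(8 + (Y(-1)*3 + p)))*14)*(-69) = (((3 - 5)*(8 + (-1*3 + 0)))*14)*(-69) = (-2*(8 + (-3 + 0))*14)*(-69) = (-2*(8 - 3)*14)*(-69) = (-2*5*14)*(-69) = -10*14*(-69) = -140*(-69) = 9660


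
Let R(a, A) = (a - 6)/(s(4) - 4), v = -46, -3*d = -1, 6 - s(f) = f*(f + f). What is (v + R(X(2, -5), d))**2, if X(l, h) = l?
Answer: 473344/225 ≈ 2103.8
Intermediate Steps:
s(f) = 6 - 2*f**2 (s(f) = 6 - f*(f + f) = 6 - f*2*f = 6 - 2*f**2)
d = 1/3 (d = -1/3*(-1) = 1/3 ≈ 0.33333)
R(a, A) = 1/5 - a/30 (R(a, A) = (a - 6)/((6 - 2*4**2) - 4) = (-6 + a)/((6 - 2*16) - 4) = (-6 + a)/((6 - 32) - 4) = (-6 + a)/(-26 - 4) = (-6 + a)/(-30) = (-6 + a)*(-1/30) = 1/5 - a/30)
(v + R(X(2, -5), d))**2 = (-46 + (1/5 - 1/30*2))**2 = (-46 + (1/5 - 1/15))**2 = (-46 + 2/15)**2 = (-688/15)**2 = 473344/225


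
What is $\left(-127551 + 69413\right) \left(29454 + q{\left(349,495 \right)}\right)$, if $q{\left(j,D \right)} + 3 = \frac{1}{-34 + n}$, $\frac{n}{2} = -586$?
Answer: $- \frac{1032469980445}{603} \approx -1.7122 \cdot 10^{9}$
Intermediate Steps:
$n = -1172$ ($n = 2 \left(-586\right) = -1172$)
$q{\left(j,D \right)} = - \frac{3619}{1206}$ ($q{\left(j,D \right)} = -3 + \frac{1}{-34 - 1172} = -3 + \frac{1}{-1206} = -3 - \frac{1}{1206} = - \frac{3619}{1206}$)
$\left(-127551 + 69413\right) \left(29454 + q{\left(349,495 \right)}\right) = \left(-127551 + 69413\right) \left(29454 - \frac{3619}{1206}\right) = \left(-58138\right) \frac{35517905}{1206} = - \frac{1032469980445}{603}$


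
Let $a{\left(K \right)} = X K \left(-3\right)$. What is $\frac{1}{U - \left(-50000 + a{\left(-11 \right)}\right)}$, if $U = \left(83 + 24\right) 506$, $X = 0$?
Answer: $\frac{1}{104142} \approx 9.6023 \cdot 10^{-6}$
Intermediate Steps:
$a{\left(K \right)} = 0$ ($a{\left(K \right)} = 0 K \left(-3\right) = 0 \left(-3\right) = 0$)
$U = 54142$ ($U = 107 \cdot 506 = 54142$)
$\frac{1}{U - \left(-50000 + a{\left(-11 \right)}\right)} = \frac{1}{54142 + \left(50000 - 0\right)} = \frac{1}{54142 + \left(50000 + 0\right)} = \frac{1}{54142 + 50000} = \frac{1}{104142}$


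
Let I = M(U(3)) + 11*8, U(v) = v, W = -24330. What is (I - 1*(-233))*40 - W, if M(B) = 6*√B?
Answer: 37170 + 240*√3 ≈ 37586.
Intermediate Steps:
I = 88 + 6*√3 (I = 6*√3 + 11*8 = 6*√3 + 88 = 88 + 6*√3 ≈ 98.392)
(I - 1*(-233))*40 - W = ((88 + 6*√3) - 1*(-233))*40 - 1*(-24330) = ((88 + 6*√3) + 233)*40 + 24330 = (321 + 6*√3)*40 + 24330 = (12840 + 240*√3) + 24330 = 37170 + 240*√3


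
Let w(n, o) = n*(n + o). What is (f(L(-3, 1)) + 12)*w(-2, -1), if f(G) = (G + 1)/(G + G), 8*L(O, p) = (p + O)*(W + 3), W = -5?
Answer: 81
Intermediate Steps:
L(O, p) = -O/4 - p/4 (L(O, p) = ((p + O)*(-5 + 3))/8 = ((O + p)*(-2))/8 = (-2*O - 2*p)/8 = -O/4 - p/4)
f(G) = (1 + G)/(2*G) (f(G) = (1 + G)/((2*G)) = (1 + G)*(1/(2*G)) = (1 + G)/(2*G))
(f(L(-3, 1)) + 12)*w(-2, -1) = ((1 + (-1/4*(-3) - 1/4*1))/(2*(-1/4*(-3) - 1/4*1)) + 12)*(-2*(-2 - 1)) = ((1 + (3/4 - 1/4))/(2*(3/4 - 1/4)) + 12)*(-2*(-3)) = ((1 + 1/2)/(2*(1/2)) + 12)*6 = ((1/2)*2*(3/2) + 12)*6 = (3/2 + 12)*6 = (27/2)*6 = 81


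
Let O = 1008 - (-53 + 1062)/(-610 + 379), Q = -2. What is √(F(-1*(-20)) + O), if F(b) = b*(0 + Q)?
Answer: √51886527/231 ≈ 31.183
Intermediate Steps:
O = 233857/231 (O = 1008 - 1009/(-231) = 1008 - 1009*(-1)/231 = 1008 - 1*(-1009/231) = 1008 + 1009/231 = 233857/231 ≈ 1012.4)
F(b) = -2*b (F(b) = b*(0 - 2) = b*(-2) = -2*b)
√(F(-1*(-20)) + O) = √(-(-2)*(-20) + 233857/231) = √(-2*20 + 233857/231) = √(-40 + 233857/231) = √(224617/231) = √51886527/231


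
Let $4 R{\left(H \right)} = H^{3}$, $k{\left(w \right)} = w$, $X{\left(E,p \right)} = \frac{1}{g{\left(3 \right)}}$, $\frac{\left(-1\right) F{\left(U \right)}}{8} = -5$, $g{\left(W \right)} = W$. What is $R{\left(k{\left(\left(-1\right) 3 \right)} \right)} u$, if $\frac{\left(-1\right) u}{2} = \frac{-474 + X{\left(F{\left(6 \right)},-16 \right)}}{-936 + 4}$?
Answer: $\frac{12789}{1864} \approx 6.8611$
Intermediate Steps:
$F{\left(U \right)} = 40$ ($F{\left(U \right)} = \left(-8\right) \left(-5\right) = 40$)
$X{\left(E,p \right)} = \frac{1}{3}$
$R{\left(H \right)} = \frac{H^{3}}{4}$
$u = - \frac{1421}{1398}$ ($u = - 2 \frac{-474 + \frac{1}{3}}{-936 + 4} = - 2 \left(- \frac{1421}{3 \left(-932\right)}\right) = - 2 \left(\left(- \frac{1421}{3}\right) \left(- \frac{1}{932}\right)\right) = \left(-2\right) \frac{1421}{2796} = - \frac{1421}{1398} \approx -1.0165$)
$R{\left(k{\left(\left(-1\right) 3 \right)} \right)} u = \frac{\left(\left(-1\right) 3\right)^{3}}{4} \left(- \frac{1421}{1398}\right) = \frac{\left(-3\right)^{3}}{4} \left(- \frac{1421}{1398}\right) = \frac{1}{4} \left(-27\right) \left(- \frac{1421}{1398}\right) = \left(- \frac{27}{4}\right) \left(- \frac{1421}{1398}\right) = \frac{12789}{1864}$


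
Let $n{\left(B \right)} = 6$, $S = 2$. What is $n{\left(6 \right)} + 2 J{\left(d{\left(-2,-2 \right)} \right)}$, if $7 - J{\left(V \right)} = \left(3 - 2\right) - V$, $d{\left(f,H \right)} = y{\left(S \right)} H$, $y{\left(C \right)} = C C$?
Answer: $2$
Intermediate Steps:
$y{\left(C \right)} = C^{2}$
$d{\left(f,H \right)} = 4 H$ ($d{\left(f,H \right)} = 2^{2} H = 4 H$)
$J{\left(V \right)} = 6 + V$ ($J{\left(V \right)} = 7 - \left(\left(3 - 2\right) - V\right) = 7 - \left(1 - V\right) = 7 + \left(-1 + V\right) = 6 + V$)
$n{\left(6 \right)} + 2 J{\left(d{\left(-2,-2 \right)} \right)} = 6 + 2 \left(6 + 4 \left(-2\right)\right) = 6 + 2 \left(6 - 8\right) = 6 + 2 \left(-2\right) = 6 - 4 = 2$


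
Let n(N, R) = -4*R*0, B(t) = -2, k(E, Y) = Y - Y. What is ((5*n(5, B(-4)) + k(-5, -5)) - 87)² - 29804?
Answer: -22235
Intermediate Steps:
k(E, Y) = 0
n(N, R) = 0
((5*n(5, B(-4)) + k(-5, -5)) - 87)² - 29804 = ((5*0 + 0) - 87)² - 29804 = ((0 + 0) - 87)² - 29804 = (0 - 87)² - 29804 = (-87)² - 29804 = 7569 - 29804 = -22235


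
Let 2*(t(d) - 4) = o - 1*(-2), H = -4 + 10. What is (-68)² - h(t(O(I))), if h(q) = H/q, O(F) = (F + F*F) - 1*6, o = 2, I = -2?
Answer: 4623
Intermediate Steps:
H = 6
O(F) = -6 + F + F² (O(F) = (F + F²) - 6 = -6 + F + F²)
t(d) = 6 (t(d) = 4 + (2 - 1*(-2))/2 = 4 + (2 + 2)/2 = 4 + (½)*4 = 4 + 2 = 6)
h(q) = 6/q
(-68)² - h(t(O(I))) = (-68)² - 6/6 = 4624 - 6/6 = 4624 - 1*1 = 4624 - 1 = 4623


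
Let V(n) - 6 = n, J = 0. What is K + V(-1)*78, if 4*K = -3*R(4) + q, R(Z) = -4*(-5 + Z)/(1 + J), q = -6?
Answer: 771/2 ≈ 385.50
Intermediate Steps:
V(n) = 6 + n
R(Z) = 20 - 4*Z (R(Z) = -4*(-5 + Z)/(1 + 0) = -4*(-5 + Z)/1 = -4*(-5 + Z) = 20 - 4*Z)
K = -9/2 (K = (-3*(20 - 4*4) - 6)/4 = (-3*(20 - 16) - 6)/4 = (-3*4 - 6)/4 = (-12 - 6)/4 = (¼)*(-18) = -9/2 ≈ -4.5000)
K + V(-1)*78 = -9/2 + (6 - 1)*78 = -9/2 + 5*78 = -9/2 + 390 = 771/2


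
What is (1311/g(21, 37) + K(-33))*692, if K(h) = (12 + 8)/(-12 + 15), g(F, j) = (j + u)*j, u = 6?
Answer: 24741076/4773 ≈ 5183.5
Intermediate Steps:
g(F, j) = j*(6 + j) (g(F, j) = (j + 6)*j = (6 + j)*j = j*(6 + j))
K(h) = 20/3
(1311/g(21, 37) + K(-33))*692 = (1311/((37*(6 + 37))) + 20/3)*692 = (1311/((37*43)) + 20/3)*692 = (1311/1591 + 20/3)*692 = (35753/4773)*692 = 24741076/4773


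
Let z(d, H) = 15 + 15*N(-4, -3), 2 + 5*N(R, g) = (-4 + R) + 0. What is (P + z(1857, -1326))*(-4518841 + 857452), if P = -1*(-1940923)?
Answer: -7106419201212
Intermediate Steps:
N(R, g) = -6/5 + R/5 (N(R, g) = -⅖ + ((-4 + R) + 0)/5 = -⅖ + (-4 + R)/5 = -⅖ + (-⅘ + R/5) = -6/5 + R/5)
P = 1940923
z(d, H) = -15 (z(d, H) = 15 + 15*(-6/5 + (⅕)*(-4)) = 15 + 15*(-6/5 - ⅘) = 15 + 15*(-2) = 15 - 30 = -15)
(P + z(1857, -1326))*(-4518841 + 857452) = (1940923 - 15)*(-4518841 + 857452) = 1940908*(-3661389) = -7106419201212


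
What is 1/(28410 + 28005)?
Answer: 1/56415 ≈ 1.7726e-5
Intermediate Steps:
1/(28410 + 28005) = 1/56415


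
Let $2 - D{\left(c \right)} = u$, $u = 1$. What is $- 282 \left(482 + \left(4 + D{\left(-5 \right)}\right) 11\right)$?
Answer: $-151434$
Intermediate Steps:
$D{\left(c \right)} = 1$ ($D{\left(c \right)} = 2 - 1 = 1$)
$- 282 \left(482 + \left(4 + D{\left(-5 \right)}\right) 11\right) = - 282 \left(482 + \left(4 + 1\right) 11\right) = - 282 \left(482 + 5 \cdot 11\right) = - 282 \left(482 + 55\right) = \left(-282\right) 537 = -151434$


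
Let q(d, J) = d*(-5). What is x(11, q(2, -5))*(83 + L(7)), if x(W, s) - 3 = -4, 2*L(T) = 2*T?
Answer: -90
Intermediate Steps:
q(d, J) = -5*d
L(T) = T (L(T) = (2*T)/2 = T)
x(W, s) = -1 (x(W, s) = 3 - 4 = -1)
x(11, q(2, -5))*(83 + L(7)) = -(83 + 7) = -1*90 = -90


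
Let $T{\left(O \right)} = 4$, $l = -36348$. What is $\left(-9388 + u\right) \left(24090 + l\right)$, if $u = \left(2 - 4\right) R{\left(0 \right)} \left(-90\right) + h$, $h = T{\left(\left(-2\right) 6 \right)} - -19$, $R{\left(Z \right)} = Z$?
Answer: $114796170$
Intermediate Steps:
$h = 23$ ($h = 4 - -19 = 4 + 19 = 23$)
$u = 23$ ($u = \left(2 - 4\right) 0 \left(-90\right) + 23 = \left(-2\right) 0 \left(-90\right) + 23 = 0 \left(-90\right) + 23 = 0 + 23 = 23$)
$\left(-9388 + u\right) \left(24090 + l\right) = \left(-9388 + 23\right) \left(24090 - 36348\right) = \left(-9365\right) \left(-12258\right) = 114796170$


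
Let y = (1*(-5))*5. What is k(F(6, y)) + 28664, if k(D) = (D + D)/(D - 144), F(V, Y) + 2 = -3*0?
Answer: 2092474/73 ≈ 28664.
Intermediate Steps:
y = -25 (y = -5*5 = -25)
F(V, Y) = -2 (F(V, Y) = -2 - 3*0 = -2 + 0 = -2)
k(D) = 2*D/(-144 + D) (k(D) = (2*D)/(-144 + D) = 2*D/(-144 + D))
k(F(6, y)) + 28664 = 2*(-2)/(-144 - 2) + 28664 = 2*(-2)/(-146) + 28664 = 2*(-2)*(-1/146) + 28664 = 2/73 + 28664 = 2092474/73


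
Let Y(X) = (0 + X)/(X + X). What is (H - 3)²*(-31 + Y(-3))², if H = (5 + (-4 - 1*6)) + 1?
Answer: 182329/4 ≈ 45582.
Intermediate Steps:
Y(X) = ½ (Y(X) = X/((2*X)) = X*(1/(2*X)) = ½)
H = -4 (H = (5 + (-4 - 6)) + 1 = (5 - 10) + 1 = -5 + 1 = -4)
(H - 3)²*(-31 + Y(-3))² = (-4 - 3)²*(-31 + ½)² = (-7)²*(-61/2)² = 49*(3721/4) = 182329/4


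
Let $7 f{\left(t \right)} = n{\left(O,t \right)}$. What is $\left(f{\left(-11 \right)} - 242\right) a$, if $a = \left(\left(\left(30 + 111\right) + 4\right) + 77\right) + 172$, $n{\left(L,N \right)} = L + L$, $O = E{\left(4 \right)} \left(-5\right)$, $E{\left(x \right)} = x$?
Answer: $- \frac{683196}{7} \approx -97599.0$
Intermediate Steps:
$O = -20$ ($O = 4 \left(-5\right) = -20$)
$n{\left(L,N \right)} = 2 L$
$f{\left(t \right)} = - \frac{40}{7}$ ($f{\left(t \right)} = \frac{2 \left(-20\right)}{7} = \frac{1}{7} \left(-40\right) = - \frac{40}{7}$)
$a = 394$ ($a = \left(\left(141 + 4\right) + 77\right) + 172 = \left(145 + 77\right) + 172 = 222 + 172 = 394$)
$\left(f{\left(-11 \right)} - 242\right) a = \left(- \frac{40}{7} - 242\right) 394 = \left(- \frac{1734}{7}\right) 394 = - \frac{683196}{7}$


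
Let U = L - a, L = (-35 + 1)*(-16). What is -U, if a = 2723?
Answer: 2179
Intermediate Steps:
L = 544 (L = -34*(-16) = 544)
U = -2179 (U = 544 - 1*2723 = 544 - 2723 = -2179)
-U = -1*(-2179) = 2179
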